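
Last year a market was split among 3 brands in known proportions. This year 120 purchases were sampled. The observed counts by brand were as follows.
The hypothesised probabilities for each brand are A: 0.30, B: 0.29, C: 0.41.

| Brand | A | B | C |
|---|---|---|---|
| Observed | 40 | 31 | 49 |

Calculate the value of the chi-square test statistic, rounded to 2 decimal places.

0.86

Expected counts E_i = n·p_i: 120×0.30 = 36, 120×0.29 = 34.8, 120×0.41 = 49.2.
χ² = (40−36)²/36 + (31−34.8)²/34.8 + (49−49.2)²/49.2
   = 0.444 + 0.415 + 0.001
Sum = 0.86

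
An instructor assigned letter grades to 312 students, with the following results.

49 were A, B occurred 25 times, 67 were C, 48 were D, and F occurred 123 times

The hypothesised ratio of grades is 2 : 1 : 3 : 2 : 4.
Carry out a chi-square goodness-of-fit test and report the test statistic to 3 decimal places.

5.542

Ratio total = 12. Expected counts: 312×2/12 = 52, 312×1/12 = 26, 312×3/12 = 78, 312×2/12 = 52, 312×4/12 = 104.
χ² = (49−52)²/52 + (25−26)²/26 + (67−78)²/78 + (48−52)²/52 + (123−104)²/104
   = 0.1731 + 0.0385 + 1.5513 + 0.3077 + 3.4712
Sum = 5.542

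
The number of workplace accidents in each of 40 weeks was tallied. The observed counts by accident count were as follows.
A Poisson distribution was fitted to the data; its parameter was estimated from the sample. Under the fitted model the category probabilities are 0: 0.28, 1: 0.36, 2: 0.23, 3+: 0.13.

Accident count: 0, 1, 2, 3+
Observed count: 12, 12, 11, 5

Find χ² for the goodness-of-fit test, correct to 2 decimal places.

Expected counts E_i = n·p_i: 40×0.28 = 11.2, 40×0.36 = 14.4, 40×0.23 = 9.2, 40×0.13 = 5.2.
χ² = (12−11.2)²/11.2 + (12−14.4)²/14.4 + (11−9.2)²/9.2 + (5−5.2)²/5.2
   = 0.057 + 0.400 + 0.352 + 0.008
Sum = 0.82

0.82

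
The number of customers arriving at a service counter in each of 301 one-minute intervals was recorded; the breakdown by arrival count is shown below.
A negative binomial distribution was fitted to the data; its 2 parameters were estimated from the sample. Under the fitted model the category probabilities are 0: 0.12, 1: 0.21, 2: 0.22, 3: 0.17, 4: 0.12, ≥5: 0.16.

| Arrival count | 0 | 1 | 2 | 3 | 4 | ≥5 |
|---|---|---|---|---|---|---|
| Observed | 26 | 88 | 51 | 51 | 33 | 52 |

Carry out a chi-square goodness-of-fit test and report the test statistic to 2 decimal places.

16.63

Expected counts E_i = n·p_i: 301×0.12 = 36.12, 301×0.21 = 63.21, 301×0.22 = 66.22, 301×0.17 = 51.17, 301×0.12 = 36.12, 301×0.16 = 48.16.
χ² = (26−36.12)²/36.12 + (88−63.21)²/63.21 + (51−66.22)²/66.22 + (51−51.17)²/51.17 + (33−36.12)²/36.12 + (52−48.16)²/48.16
   = 2.835 + 9.722 + 3.498 + 0.001 + 0.270 + 0.306
Sum = 16.63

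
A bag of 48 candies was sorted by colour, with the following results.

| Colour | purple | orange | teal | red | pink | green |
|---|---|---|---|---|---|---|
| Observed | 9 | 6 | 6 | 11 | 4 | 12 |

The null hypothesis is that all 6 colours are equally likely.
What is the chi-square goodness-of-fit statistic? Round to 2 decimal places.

6.25

Under H₀ each category has probability 1/6, so each expected count is 48/6 = 8.
purple: (9 − 8)²/8 = 1/8 = 0.125
orange: (6 − 8)²/8 = 4/8 = 0.500
teal: (6 − 8)²/8 = 4/8 = 0.500
red: (11 − 8)²/8 = 9/8 = 1.125
pink: (4 − 8)²/8 = 16/8 = 2.000
green: (12 − 8)²/8 = 16/8 = 2.000
Sum = 6.25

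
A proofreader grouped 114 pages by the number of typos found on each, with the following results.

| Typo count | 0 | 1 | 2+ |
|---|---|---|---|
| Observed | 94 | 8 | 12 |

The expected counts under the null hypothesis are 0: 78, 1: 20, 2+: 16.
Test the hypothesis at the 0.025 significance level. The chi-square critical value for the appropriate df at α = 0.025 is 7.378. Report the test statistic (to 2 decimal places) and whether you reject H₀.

11.48; reject

0: (94 − 78)²/78 = 256/78 = 3.282
1: (8 − 20)²/20 = 144/20 = 7.200
2+: (12 − 16)²/16 = 16/16 = 1.000
Sum = 11.48
df = 2. Since 11.48 > 7.378, we reject H₀.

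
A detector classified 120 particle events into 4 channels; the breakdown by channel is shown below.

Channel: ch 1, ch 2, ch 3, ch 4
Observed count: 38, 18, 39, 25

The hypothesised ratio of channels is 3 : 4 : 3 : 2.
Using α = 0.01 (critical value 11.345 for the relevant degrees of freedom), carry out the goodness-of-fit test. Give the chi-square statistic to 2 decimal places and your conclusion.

Ratio total = 12. Expected counts: 120×3/12 = 30, 120×4/12 = 40, 120×3/12 = 30, 120×2/12 = 20.
χ² = (38−30)²/30 + (18−40)²/40 + (39−30)²/30 + (25−20)²/20
   = 2.133 + 12.100 + 2.700 + 1.250
Sum = 18.18
df = 3. Since 18.18 > 11.345, we reject H₀.

18.18; reject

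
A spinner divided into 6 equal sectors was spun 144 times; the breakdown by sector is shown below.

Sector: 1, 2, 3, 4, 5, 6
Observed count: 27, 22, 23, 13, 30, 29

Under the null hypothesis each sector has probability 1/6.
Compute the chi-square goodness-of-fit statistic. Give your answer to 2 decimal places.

Expected count for each of the 6 categories: 144/6 = 24.
cat         O        E   (O−E)²/E
1          27       24      0.375
2          22       24      0.167
3          23       24      0.042
4          13       24      5.042
5          30       24      1.500
6          29       24      1.042
Sum = 8.17

8.17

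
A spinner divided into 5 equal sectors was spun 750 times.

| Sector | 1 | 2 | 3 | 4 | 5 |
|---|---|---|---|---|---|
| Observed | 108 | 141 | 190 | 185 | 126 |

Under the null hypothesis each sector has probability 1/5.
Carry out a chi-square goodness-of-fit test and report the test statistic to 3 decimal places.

34.973

Under H₀ each category has probability 1/5, so each expected count is 750/5 = 150.
1: (108 − 150)²/150 = 1764/150 = 11.7600
2: (141 − 150)²/150 = 81/150 = 0.5400
3: (190 − 150)²/150 = 1600/150 = 10.6667
4: (185 − 150)²/150 = 1225/150 = 8.1667
5: (126 − 150)²/150 = 576/150 = 3.8400
Sum = 34.973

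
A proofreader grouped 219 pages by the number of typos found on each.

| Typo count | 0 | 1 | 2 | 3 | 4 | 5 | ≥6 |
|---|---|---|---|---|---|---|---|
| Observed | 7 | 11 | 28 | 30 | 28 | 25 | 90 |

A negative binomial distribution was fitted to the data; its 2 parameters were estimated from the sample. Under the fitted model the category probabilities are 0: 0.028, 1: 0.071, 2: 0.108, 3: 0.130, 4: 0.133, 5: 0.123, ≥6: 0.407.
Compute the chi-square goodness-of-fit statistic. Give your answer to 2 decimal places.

Expected counts E_i = n·p_i: 219×0.028 = 6.132, 219×0.071 = 15.549, 219×0.108 = 23.652, 219×0.130 = 28.47, 219×0.133 = 29.127, 219×0.123 = 26.937, 219×0.407 = 89.133.
0: (7 − 6.132)²/6.132 = 0.753424/6.132 = 0.123
1: (11 − 15.549)²/15.549 = 20.693401/15.549 = 1.331
2: (28 − 23.652)²/23.652 = 18.905104/23.652 = 0.799
3: (30 − 28.47)²/28.47 = 2.3409/28.47 = 0.082
4: (28 − 29.127)²/29.127 = 1.270129/29.127 = 0.044
5: (25 − 26.937)²/26.937 = 3.751969/26.937 = 0.139
≥6: (90 − 89.133)²/89.133 = 0.751689/89.133 = 0.008
Sum = 2.53

2.53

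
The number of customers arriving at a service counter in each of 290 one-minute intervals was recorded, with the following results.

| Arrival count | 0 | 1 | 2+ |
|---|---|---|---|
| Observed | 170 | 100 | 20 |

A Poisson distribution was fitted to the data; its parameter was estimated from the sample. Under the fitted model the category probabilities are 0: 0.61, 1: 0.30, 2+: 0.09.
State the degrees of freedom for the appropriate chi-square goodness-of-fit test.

1

There are k = 3 categories and 1 parameter estimated from the data, so df = 3 − 1 − 1 = 1.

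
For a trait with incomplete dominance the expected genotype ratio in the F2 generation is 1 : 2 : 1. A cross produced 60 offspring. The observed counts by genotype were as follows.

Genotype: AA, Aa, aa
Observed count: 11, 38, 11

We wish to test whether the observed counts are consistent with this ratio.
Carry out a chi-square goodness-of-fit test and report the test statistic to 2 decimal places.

4.27

Ratio total = 4. Expected counts: 60×1/4 = 15, 60×2/4 = 30, 60×1/4 = 15.
AA: (11 − 15)²/15 = 16/15 = 1.067
Aa: (38 − 30)²/30 = 64/30 = 2.133
aa: (11 − 15)²/15 = 16/15 = 1.067
Sum = 4.27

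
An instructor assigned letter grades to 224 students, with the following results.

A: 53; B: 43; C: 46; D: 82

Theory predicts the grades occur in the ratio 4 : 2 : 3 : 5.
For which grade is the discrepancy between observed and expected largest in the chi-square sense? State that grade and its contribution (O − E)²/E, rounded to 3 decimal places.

B, 3.781

Ratio total = 14. Expected counts: 224×4/14 = 64, 224×2/14 = 32, 224×3/14 = 48, 224×5/14 = 80.
cat         O        E   (O−E)²/E
A          53       64     1.8906
B          43       32     3.7813
C          46       48     0.0833
D          82       80     0.0500
The largest term is for B: 3.781.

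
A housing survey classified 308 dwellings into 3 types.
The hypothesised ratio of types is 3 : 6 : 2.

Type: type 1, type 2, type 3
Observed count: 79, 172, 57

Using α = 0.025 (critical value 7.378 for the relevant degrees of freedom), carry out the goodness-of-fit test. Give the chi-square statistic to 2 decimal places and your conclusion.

0.41; do not reject

Ratio total = 11. Expected counts: 308×3/11 = 84, 308×6/11 = 168, 308×2/11 = 56.
type 1: (79 − 84)²/84 = 25/84 = 0.298
type 2: (172 − 168)²/168 = 16/168 = 0.095
type 3: (57 − 56)²/56 = 1/56 = 0.018
Sum = 0.41
df = 2. Since 0.41 < 7.378, we do not reject H₀.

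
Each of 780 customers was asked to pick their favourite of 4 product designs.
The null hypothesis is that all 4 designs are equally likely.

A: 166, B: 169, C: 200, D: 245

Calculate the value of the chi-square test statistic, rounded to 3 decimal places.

Expected count for each of the 4 categories: 780/4 = 195.
A: (166 − 195)²/195 = 841/195 = 4.3128
B: (169 − 195)²/195 = 676/195 = 3.4667
C: (200 − 195)²/195 = 25/195 = 0.1282
D: (245 − 195)²/195 = 2500/195 = 12.8205
Sum = 20.728

20.728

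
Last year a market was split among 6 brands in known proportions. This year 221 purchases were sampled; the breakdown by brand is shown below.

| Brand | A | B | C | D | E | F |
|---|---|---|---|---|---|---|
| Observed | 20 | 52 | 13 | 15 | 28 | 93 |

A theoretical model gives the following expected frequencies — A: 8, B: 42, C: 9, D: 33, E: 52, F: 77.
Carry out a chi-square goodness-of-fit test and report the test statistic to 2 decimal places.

A: (20 − 8)²/8 = 144/8 = 18.000
B: (52 − 42)²/42 = 100/42 = 2.381
C: (13 − 9)²/9 = 16/9 = 1.778
D: (15 − 33)²/33 = 324/33 = 9.818
E: (28 − 52)²/52 = 576/52 = 11.077
F: (93 − 77)²/77 = 256/77 = 3.325
Sum = 46.38

46.38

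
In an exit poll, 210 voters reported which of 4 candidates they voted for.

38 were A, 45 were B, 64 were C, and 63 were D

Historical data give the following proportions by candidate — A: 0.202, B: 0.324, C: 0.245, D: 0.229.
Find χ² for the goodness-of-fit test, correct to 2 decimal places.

Expected counts E_i = n·p_i: 210×0.202 = 42.42, 210×0.324 = 68.04, 210×0.245 = 51.45, 210×0.229 = 48.09.
A: (38 − 42.42)²/42.42 = 19.5364/42.42 = 0.461
B: (45 − 68.04)²/68.04 = 530.8416/68.04 = 7.802
C: (64 − 51.45)²/51.45 = 157.5025/51.45 = 3.061
D: (63 − 48.09)²/48.09 = 222.3081/48.09 = 4.623
Sum = 15.95

15.95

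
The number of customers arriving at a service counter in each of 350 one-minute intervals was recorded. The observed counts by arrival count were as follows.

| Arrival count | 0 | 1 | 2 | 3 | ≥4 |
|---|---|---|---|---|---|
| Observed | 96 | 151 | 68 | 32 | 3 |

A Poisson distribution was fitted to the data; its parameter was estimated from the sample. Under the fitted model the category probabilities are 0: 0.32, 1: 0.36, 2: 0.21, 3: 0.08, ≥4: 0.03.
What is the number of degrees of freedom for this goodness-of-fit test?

3

There are k = 5 categories and 1 parameter estimated from the data, so df = 5 − 1 − 1 = 3.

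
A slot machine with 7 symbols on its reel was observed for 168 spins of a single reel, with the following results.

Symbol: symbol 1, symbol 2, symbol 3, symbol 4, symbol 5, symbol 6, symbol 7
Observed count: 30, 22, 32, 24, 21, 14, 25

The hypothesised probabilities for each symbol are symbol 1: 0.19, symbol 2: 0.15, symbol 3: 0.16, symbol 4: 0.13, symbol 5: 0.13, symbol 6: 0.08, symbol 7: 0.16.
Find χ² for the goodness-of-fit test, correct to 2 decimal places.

Expected counts E_i = n·p_i: 168×0.19 = 31.92, 168×0.15 = 25.2, 168×0.16 = 26.88, 168×0.13 = 21.84, 168×0.13 = 21.84, 168×0.08 = 13.44, 168×0.16 = 26.88.
symbol 1: (30 − 31.92)²/31.92 = 3.6864/31.92 = 0.115
symbol 2: (22 − 25.2)²/25.2 = 10.24/25.2 = 0.406
symbol 3: (32 − 26.88)²/26.88 = 26.2144/26.88 = 0.975
symbol 4: (24 − 21.84)²/21.84 = 4.6656/21.84 = 0.214
symbol 5: (21 − 21.84)²/21.84 = 0.7056/21.84 = 0.032
symbol 6: (14 − 13.44)²/13.44 = 0.3136/13.44 = 0.023
symbol 7: (25 − 26.88)²/26.88 = 3.5344/26.88 = 0.131
Sum = 1.90

1.90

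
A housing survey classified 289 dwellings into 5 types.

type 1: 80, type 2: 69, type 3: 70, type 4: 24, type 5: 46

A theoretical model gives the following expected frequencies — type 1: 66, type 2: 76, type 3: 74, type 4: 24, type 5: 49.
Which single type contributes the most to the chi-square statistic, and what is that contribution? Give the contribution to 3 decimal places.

type 1: (80 − 66)²/66 = 196/66 = 2.9697
type 2: (69 − 76)²/76 = 49/76 = 0.6447
type 3: (70 − 74)²/74 = 16/74 = 0.2162
type 4: (24 − 24)²/24 = 0/24 = 0.0000
type 5: (46 − 49)²/49 = 9/49 = 0.1837
The largest term is for type 1: 2.970.

type 1, 2.970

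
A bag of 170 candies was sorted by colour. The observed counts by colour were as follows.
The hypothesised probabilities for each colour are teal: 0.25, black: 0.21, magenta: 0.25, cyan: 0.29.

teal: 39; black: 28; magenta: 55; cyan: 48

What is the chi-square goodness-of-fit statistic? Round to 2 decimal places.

5.66

Expected counts E_i = n·p_i: 170×0.25 = 42.5, 170×0.21 = 35.7, 170×0.25 = 42.5, 170×0.29 = 49.3.
teal: (39 − 42.5)²/42.5 = 12.25/42.5 = 0.288
black: (28 − 35.7)²/35.7 = 59.29/35.7 = 1.661
magenta: (55 − 42.5)²/42.5 = 156.25/42.5 = 3.676
cyan: (48 − 49.3)²/49.3 = 1.69/49.3 = 0.034
Sum = 5.66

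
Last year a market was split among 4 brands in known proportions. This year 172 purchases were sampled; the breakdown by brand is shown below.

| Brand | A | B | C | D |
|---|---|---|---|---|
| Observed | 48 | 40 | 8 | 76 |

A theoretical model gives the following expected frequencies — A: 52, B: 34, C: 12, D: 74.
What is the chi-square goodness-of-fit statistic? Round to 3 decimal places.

A: (48 − 52)²/52 = 16/52 = 0.3077
B: (40 − 34)²/34 = 36/34 = 1.0588
C: (8 − 12)²/12 = 16/12 = 1.3333
D: (76 − 74)²/74 = 4/74 = 0.0541
Sum = 2.754

2.754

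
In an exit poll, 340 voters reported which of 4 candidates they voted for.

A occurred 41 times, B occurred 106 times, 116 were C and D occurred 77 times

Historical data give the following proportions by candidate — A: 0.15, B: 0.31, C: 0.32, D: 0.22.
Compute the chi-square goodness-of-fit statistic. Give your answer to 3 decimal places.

Expected counts E_i = n·p_i: 340×0.15 = 51, 340×0.31 = 105.4, 340×0.32 = 108.8, 340×0.22 = 74.8.
cat         O        E   (O−E)²/E
A          41       51     1.9608
B         106    105.4     0.0034
C         116    108.8     0.4765
D          77     74.8     0.0647
Sum = 2.505

2.505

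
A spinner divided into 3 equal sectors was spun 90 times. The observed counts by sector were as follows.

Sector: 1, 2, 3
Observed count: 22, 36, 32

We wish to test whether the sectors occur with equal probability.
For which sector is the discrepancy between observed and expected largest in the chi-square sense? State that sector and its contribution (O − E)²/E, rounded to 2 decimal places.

1, 2.13

Under H₀ each category has probability 1/3, so each expected count is 90/3 = 30.
cat         O        E   (O−E)²/E
1          22       30      2.133
2          36       30      1.200
3          32       30      0.133
The largest term is for 1: 2.13.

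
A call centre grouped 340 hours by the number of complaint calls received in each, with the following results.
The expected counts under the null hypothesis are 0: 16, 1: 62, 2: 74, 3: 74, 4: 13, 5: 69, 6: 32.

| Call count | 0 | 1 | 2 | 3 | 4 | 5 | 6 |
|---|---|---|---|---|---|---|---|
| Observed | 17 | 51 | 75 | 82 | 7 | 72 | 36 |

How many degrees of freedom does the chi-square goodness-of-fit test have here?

6

There are k = 7 categories and no parameters were estimated from the data, so df = 7 − 1 = 6.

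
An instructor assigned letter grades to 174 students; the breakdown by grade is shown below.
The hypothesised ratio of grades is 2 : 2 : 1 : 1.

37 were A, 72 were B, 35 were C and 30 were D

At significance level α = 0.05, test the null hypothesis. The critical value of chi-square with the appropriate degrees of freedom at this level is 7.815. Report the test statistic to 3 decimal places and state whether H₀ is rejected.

Ratio total = 6. Expected counts: 174×2/6 = 58, 174×2/6 = 58, 174×1/6 = 29, 174×1/6 = 29.
χ² = (37−58)²/58 + (72−58)²/58 + (35−29)²/29 + (30−29)²/29
   = 7.6034 + 3.3793 + 1.2414 + 0.0345
Sum = 12.259
df = 3. Since 12.259 > 7.815, we reject H₀.

12.259; reject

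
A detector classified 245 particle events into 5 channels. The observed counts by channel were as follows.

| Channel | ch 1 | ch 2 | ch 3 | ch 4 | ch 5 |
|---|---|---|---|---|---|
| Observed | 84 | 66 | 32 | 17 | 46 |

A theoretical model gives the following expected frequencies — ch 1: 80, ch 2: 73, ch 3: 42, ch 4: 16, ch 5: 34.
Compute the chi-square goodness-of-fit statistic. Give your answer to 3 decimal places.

7.550

ch 1: (84 − 80)²/80 = 16/80 = 0.2000
ch 2: (66 − 73)²/73 = 49/73 = 0.6712
ch 3: (32 − 42)²/42 = 100/42 = 2.3810
ch 4: (17 − 16)²/16 = 1/16 = 0.0625
ch 5: (46 − 34)²/34 = 144/34 = 4.2353
Sum = 7.550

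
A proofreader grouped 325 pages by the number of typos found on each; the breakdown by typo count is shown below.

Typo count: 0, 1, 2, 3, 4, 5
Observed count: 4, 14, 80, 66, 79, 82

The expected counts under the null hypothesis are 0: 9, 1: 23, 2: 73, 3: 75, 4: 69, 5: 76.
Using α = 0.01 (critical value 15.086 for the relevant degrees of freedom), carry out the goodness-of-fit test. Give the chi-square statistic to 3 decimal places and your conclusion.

cat         O        E   (O−E)²/E
0           4        9     2.7778
1          14       23     3.5217
2          80       73     0.6712
3          66       75     1.0800
4          79       69     1.4493
5          82       76     0.4737
Sum = 9.974
df = 5. Since 9.974 < 15.086, we do not reject H₀.

9.974; do not reject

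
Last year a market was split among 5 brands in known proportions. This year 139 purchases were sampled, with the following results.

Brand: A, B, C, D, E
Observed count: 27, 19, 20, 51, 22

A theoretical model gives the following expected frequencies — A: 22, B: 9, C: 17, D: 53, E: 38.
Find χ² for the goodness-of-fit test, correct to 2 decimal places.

cat         O        E   (O−E)²/E
A          27       22      1.136
B          19        9     11.111
C          20       17      0.529
D          51       53      0.075
E          22       38      6.737
Sum = 19.59

19.59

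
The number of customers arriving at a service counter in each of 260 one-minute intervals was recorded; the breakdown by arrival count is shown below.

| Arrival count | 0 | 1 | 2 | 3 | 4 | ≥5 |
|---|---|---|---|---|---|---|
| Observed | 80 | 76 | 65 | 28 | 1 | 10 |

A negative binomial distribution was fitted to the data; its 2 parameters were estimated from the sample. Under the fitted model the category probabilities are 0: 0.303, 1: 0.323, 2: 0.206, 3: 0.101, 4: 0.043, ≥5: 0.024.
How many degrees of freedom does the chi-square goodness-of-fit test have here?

3

There are k = 6 categories and 2 parameters estimated from the data, so df = 6 − 1 − 2 = 3.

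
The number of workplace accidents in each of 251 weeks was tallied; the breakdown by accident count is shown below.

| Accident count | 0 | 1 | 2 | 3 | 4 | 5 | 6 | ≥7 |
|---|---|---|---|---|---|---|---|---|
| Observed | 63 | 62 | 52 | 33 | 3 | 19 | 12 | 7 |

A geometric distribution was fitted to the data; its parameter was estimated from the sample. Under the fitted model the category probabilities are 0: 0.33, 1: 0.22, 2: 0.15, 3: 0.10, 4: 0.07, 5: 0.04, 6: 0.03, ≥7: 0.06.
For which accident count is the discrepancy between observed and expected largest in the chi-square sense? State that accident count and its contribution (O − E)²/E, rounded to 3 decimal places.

Expected counts E_i = n·p_i: 251×0.33 = 82.83, 251×0.22 = 55.22, 251×0.15 = 37.65, 251×0.10 = 25.1, 251×0.07 = 17.57, 251×0.04 = 10.04, 251×0.03 = 7.53, 251×0.06 = 15.06.
cat         O        E   (O−E)²/E
0          63    82.83     4.7474
1          62    55.22     0.8325
2          52    37.65     5.4694
3          33     25.1     2.4865
4           3    17.57    12.0822
5          19    10.04     7.9962
6          12     7.53     2.6535
≥7          7    15.06     4.3137
The largest term is for 4: 12.082.

4, 12.082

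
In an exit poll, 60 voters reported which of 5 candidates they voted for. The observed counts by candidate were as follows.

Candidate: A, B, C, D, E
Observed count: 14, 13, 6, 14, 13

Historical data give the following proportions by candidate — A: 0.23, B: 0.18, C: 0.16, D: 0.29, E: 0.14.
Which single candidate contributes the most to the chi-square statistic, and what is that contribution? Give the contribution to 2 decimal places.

E, 2.52

Expected counts E_i = n·p_i: 60×0.23 = 13.8, 60×0.18 = 10.8, 60×0.16 = 9.6, 60×0.29 = 17.4, 60×0.14 = 8.4.
cat         O        E   (O−E)²/E
A          14     13.8      0.003
B          13     10.8      0.448
C           6      9.6      1.350
D          14     17.4      0.664
E          13      8.4      2.519
The largest term is for E: 2.52.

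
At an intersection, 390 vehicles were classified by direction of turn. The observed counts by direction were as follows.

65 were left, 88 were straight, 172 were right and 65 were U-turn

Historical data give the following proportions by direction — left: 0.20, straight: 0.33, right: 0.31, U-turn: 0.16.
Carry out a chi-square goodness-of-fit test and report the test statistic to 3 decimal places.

36.744

Expected counts E_i = n·p_i: 390×0.20 = 78, 390×0.33 = 128.7, 390×0.31 = 120.9, 390×0.16 = 62.4.
χ² = (65−78)²/78 + (88−128.7)²/128.7 + (172−120.9)²/120.9 + (65−62.4)²/62.4
   = 2.1667 + 12.8709 + 21.5981 + 0.1083
Sum = 36.744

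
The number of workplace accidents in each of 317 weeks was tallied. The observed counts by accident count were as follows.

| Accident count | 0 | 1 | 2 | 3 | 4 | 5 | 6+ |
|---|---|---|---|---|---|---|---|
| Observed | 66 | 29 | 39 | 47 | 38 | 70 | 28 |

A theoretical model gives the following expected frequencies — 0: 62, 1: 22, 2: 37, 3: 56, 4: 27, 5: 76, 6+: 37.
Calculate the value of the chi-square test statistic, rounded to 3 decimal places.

11.184

cat         O        E   (O−E)²/E
0          66       62     0.2581
1          29       22     2.2273
2          39       37     0.1081
3          47       56     1.4464
4          38       27     4.4815
5          70       76     0.4737
6+         28       37     2.1892
Sum = 11.184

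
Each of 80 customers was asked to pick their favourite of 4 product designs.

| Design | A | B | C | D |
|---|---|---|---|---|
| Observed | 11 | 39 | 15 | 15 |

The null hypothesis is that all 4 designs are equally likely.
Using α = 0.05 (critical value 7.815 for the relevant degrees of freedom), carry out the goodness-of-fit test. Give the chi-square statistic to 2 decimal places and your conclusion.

Under H₀ each category has probability 1/4, so each expected count is 80/4 = 20.
cat         O        E   (O−E)²/E
A          11       20      4.050
B          39       20     18.050
C          15       20      1.250
D          15       20      1.250
Sum = 24.60
df = 3. Since 24.60 > 7.815, we reject H₀.

24.60; reject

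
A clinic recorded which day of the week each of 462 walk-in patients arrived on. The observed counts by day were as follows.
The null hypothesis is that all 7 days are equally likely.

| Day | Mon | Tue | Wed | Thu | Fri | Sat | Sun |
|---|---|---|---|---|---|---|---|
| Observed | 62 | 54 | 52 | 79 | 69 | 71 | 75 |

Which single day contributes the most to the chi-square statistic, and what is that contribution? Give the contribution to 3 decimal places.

Wed, 2.970

Expected count for each of the 7 categories: 462/7 = 66.
Mon: (62 − 66)²/66 = 16/66 = 0.2424
Tue: (54 − 66)²/66 = 144/66 = 2.1818
Wed: (52 − 66)²/66 = 196/66 = 2.9697
Thu: (79 − 66)²/66 = 169/66 = 2.5606
Fri: (69 − 66)²/66 = 9/66 = 0.1364
Sat: (71 − 66)²/66 = 25/66 = 0.3788
Sun: (75 − 66)²/66 = 81/66 = 1.2273
The largest term is for Wed: 2.970.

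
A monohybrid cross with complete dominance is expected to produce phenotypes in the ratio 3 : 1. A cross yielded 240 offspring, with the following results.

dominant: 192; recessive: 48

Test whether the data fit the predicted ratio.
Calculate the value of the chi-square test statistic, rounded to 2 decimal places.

Ratio total = 4. Expected counts: 240×3/4 = 180, 240×1/4 = 60.
cat            O        E   (O−E)²/E
dominant     192      180      0.800
recessive     48       60      2.400
Sum = 3.20

3.20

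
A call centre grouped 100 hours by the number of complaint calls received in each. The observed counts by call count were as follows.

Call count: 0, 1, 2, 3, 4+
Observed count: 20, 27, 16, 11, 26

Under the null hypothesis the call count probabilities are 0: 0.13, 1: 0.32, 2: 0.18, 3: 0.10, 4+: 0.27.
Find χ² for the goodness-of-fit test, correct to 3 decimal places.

Expected counts E_i = n·p_i: 100×0.13 = 13, 100×0.32 = 32, 100×0.18 = 18, 100×0.10 = 10, 100×0.27 = 27.
χ² = (20−13)²/13 + (27−32)²/32 + (16−18)²/18 + (11−10)²/10 + (26−27)²/27
   = 3.7692 + 0.7813 + 0.2222 + 0.1000 + 0.0370
Sum = 4.910

4.910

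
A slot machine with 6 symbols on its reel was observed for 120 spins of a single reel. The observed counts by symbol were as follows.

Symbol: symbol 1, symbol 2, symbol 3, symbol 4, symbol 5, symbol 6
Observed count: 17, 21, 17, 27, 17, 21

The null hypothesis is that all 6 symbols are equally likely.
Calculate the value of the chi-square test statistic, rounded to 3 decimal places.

Expected count for each of the 6 categories: 120/6 = 20.
cat           O        E   (O−E)²/E
symbol 1     17       20     0.4500
symbol 2     21       20     0.0500
symbol 3     17       20     0.4500
symbol 4     27       20     2.4500
symbol 5     17       20     0.4500
symbol 6     21       20     0.0500
Sum = 3.900

3.900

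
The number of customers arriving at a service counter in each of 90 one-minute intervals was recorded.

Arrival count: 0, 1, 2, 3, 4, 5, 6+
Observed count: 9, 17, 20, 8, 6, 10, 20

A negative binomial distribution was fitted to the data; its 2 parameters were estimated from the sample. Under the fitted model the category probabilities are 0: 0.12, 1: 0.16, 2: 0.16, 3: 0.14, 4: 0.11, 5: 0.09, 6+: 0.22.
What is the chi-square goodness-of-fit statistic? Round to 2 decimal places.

6.61

Expected counts E_i = n·p_i: 90×0.12 = 10.8, 90×0.16 = 14.4, 90×0.16 = 14.4, 90×0.14 = 12.6, 90×0.11 = 9.9, 90×0.09 = 8.1, 90×0.22 = 19.8.
cat         O        E   (O−E)²/E
0           9     10.8      0.300
1          17     14.4      0.469
2          20     14.4      2.178
3           8     12.6      1.679
4           6      9.9      1.536
5          10      8.1      0.446
6+         20     19.8      0.002
Sum = 6.61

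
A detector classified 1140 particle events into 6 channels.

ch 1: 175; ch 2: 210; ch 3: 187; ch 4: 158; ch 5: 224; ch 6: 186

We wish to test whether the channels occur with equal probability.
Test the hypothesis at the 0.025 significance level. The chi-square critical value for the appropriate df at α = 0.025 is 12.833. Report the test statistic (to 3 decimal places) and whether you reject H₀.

Expected count for each of the 6 categories: 1140/6 = 190.
ch 1: (175 − 190)²/190 = 225/190 = 1.1842
ch 2: (210 − 190)²/190 = 400/190 = 2.1053
ch 3: (187 − 190)²/190 = 9/190 = 0.0474
ch 4: (158 − 190)²/190 = 1024/190 = 5.3895
ch 5: (224 − 190)²/190 = 1156/190 = 6.0842
ch 6: (186 − 190)²/190 = 16/190 = 0.0842
Sum = 14.895
df = 5. Since 14.895 > 12.833, we reject H₀.

14.895; reject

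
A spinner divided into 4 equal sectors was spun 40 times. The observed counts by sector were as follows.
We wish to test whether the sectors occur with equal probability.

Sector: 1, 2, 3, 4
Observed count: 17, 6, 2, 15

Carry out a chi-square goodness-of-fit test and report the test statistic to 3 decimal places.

15.400

Expected count for each of the 4 categories: 40/4 = 10.
cat         O        E   (O−E)²/E
1          17       10     4.9000
2           6       10     1.6000
3           2       10     6.4000
4          15       10     2.5000
Sum = 15.400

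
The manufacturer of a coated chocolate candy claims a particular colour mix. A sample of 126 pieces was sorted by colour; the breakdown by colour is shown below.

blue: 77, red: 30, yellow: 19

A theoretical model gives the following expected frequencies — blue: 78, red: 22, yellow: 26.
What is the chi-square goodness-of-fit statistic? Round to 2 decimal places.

cat         O        E   (O−E)²/E
blue       77       78      0.013
red        30       22      2.909
yellow     19       26      1.885
Sum = 4.81

4.81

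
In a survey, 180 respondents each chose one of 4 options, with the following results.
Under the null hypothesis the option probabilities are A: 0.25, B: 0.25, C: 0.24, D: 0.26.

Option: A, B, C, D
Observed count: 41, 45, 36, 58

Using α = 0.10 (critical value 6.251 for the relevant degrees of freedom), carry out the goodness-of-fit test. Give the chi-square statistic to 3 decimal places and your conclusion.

Expected counts E_i = n·p_i: 180×0.25 = 45, 180×0.25 = 45, 180×0.24 = 43.2, 180×0.26 = 46.8.
χ² = (41−45)²/45 + (45−45)²/45 + (36−43.2)²/43.2 + (58−46.8)²/46.8
   = 0.3556 + 0.0000 + 1.2000 + 2.6803
Sum = 4.236
df = 3. Since 4.236 < 6.251, we do not reject H₀.

4.236; do not reject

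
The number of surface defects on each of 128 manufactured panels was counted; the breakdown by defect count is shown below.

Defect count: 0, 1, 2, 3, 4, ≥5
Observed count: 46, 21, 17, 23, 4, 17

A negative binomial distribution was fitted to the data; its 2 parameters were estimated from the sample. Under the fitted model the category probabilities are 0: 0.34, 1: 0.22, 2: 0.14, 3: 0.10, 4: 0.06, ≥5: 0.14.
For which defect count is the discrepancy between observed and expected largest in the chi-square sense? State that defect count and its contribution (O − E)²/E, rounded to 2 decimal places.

3, 8.13

Expected counts E_i = n·p_i: 128×0.34 = 43.52, 128×0.22 = 28.16, 128×0.14 = 17.92, 128×0.10 = 12.8, 128×0.06 = 7.68, 128×0.14 = 17.92.
χ² = (46−43.52)²/43.52 + (21−28.16)²/28.16 + (17−17.92)²/17.92 + (23−12.8)²/12.8 + (4−7.68)²/7.68 + (17−17.92)²/17.92
   = 0.141 + 1.821 + 0.047 + 8.128 + 1.763 + 0.047
The largest term is for 3: 8.13.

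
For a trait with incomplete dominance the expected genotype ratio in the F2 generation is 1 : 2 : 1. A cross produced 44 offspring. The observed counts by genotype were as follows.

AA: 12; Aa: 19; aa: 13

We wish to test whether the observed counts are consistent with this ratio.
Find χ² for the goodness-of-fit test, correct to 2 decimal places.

0.86

Ratio total = 4. Expected counts: 44×1/4 = 11, 44×2/4 = 22, 44×1/4 = 11.
cat         O        E   (O−E)²/E
AA         12       11      0.091
Aa         19       22      0.409
aa         13       11      0.364
Sum = 0.86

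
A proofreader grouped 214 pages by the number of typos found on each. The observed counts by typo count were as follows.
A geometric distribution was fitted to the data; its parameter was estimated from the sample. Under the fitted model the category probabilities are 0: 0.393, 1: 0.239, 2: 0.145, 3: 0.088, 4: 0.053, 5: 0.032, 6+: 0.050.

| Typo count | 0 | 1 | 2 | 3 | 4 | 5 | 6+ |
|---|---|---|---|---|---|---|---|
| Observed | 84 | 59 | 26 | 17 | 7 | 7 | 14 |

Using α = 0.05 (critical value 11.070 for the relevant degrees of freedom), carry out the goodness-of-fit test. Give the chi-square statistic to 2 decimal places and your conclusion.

Expected counts E_i = n·p_i: 214×0.393 = 84.102, 214×0.239 = 51.146, 214×0.145 = 31.03, 214×0.088 = 18.832, 214×0.053 = 11.342, 214×0.032 = 6.848, 214×0.050 = 10.7.
0: (84 − 84.102)²/84.102 = 0.010404/84.102 = 0.000
1: (59 − 51.146)²/51.146 = 61.685316/51.146 = 1.206
2: (26 − 31.03)²/31.03 = 25.3009/31.03 = 0.815
3: (17 − 18.832)²/18.832 = 3.356224/18.832 = 0.178
4: (7 − 11.342)²/11.342 = 18.852964/11.342 = 1.662
5: (7 − 6.848)²/6.848 = 0.023104/6.848 = 0.003
6+: (14 − 10.7)²/10.7 = 10.89/10.7 = 1.018
Sum = 4.88
df = 5. Since 4.88 < 11.070, we do not reject H₀.

4.88; do not reject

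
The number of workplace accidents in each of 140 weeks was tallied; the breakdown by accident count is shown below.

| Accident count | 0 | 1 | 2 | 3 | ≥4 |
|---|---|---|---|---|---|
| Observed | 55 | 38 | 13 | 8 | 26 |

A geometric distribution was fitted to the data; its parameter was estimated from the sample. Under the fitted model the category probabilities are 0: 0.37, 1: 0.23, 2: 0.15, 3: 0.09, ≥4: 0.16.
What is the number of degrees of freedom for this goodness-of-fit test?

There are k = 5 categories and 1 parameter estimated from the data, so df = 5 − 1 − 1 = 3.

3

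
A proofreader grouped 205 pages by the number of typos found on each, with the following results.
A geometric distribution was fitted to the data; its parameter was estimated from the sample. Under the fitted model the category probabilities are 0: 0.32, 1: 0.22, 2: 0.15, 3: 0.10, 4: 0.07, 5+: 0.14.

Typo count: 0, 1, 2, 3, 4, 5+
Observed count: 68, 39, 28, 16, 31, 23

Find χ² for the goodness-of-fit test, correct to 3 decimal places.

Expected counts E_i = n·p_i: 205×0.32 = 65.6, 205×0.22 = 45.1, 205×0.15 = 30.75, 205×0.10 = 20.5, 205×0.07 = 14.35, 205×0.14 = 28.7.
χ² = (68−65.6)²/65.6 + (39−45.1)²/45.1 + (28−30.75)²/30.75 + (16−20.5)²/20.5 + (31−14.35)²/14.35 + (23−28.7)²/28.7
   = 0.0878 + 0.8251 + 0.2459 + 0.9878 + 19.3186 + 1.1321
Sum = 22.597

22.597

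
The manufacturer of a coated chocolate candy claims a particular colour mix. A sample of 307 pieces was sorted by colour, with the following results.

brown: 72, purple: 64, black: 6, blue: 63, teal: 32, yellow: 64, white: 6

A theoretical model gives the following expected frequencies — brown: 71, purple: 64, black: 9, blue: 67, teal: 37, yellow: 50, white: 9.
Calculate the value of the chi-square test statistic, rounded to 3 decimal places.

6.849

brown: (72 − 71)²/71 = 1/71 = 0.0141
purple: (64 − 64)²/64 = 0/64 = 0.0000
black: (6 − 9)²/9 = 9/9 = 1.0000
blue: (63 − 67)²/67 = 16/67 = 0.2388
teal: (32 − 37)²/37 = 25/37 = 0.6757
yellow: (64 − 50)²/50 = 196/50 = 3.9200
white: (6 − 9)²/9 = 9/9 = 1.0000
Sum = 6.849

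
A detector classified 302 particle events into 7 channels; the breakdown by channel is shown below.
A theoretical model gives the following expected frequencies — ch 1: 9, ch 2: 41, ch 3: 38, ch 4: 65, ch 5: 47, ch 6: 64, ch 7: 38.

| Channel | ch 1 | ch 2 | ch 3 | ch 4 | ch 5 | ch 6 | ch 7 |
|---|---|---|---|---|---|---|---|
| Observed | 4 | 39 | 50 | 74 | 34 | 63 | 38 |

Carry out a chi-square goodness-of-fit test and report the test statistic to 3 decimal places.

χ² = (4−9)²/9 + (39−41)²/41 + (50−38)²/38 + (74−65)²/65 + (34−47)²/47 + (63−64)²/64 + (38−38)²/38
   = 2.7778 + 0.0976 + 3.7895 + 1.2462 + 3.5957 + 0.0156 + 0.0000
Sum = 11.522

11.522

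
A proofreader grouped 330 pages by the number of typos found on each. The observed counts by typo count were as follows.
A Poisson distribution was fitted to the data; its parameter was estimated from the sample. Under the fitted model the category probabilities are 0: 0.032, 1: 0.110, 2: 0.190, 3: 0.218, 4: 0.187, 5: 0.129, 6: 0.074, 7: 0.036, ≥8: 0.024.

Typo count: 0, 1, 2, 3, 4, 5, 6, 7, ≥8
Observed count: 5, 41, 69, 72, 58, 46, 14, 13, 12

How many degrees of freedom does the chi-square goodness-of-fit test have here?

7

There are k = 9 categories and 1 parameter estimated from the data, so df = 9 − 1 − 1 = 7.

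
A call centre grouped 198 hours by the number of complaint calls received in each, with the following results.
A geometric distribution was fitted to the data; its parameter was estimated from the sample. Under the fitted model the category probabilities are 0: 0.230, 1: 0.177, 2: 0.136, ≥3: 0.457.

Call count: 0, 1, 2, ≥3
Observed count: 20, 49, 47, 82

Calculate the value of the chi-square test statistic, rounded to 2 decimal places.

Expected counts E_i = n·p_i: 198×0.230 = 45.54, 198×0.177 = 35.046, 198×0.136 = 26.928, 198×0.457 = 90.486.
χ² = (20−45.54)²/45.54 + (49−35.046)²/35.046 + (47−26.928)²/26.928 + (82−90.486)²/90.486
   = 14.323 + 5.556 + 14.962 + 0.796
Sum = 35.64

35.64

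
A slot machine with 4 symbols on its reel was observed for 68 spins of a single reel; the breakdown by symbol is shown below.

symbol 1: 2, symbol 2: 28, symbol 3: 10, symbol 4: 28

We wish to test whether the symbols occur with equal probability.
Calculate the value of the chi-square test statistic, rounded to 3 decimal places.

Expected count for each of the 4 categories: 68/4 = 17.
symbol 1: (2 − 17)²/17 = 225/17 = 13.2353
symbol 2: (28 − 17)²/17 = 121/17 = 7.1176
symbol 3: (10 − 17)²/17 = 49/17 = 2.8824
symbol 4: (28 − 17)²/17 = 121/17 = 7.1176
Sum = 30.353

30.353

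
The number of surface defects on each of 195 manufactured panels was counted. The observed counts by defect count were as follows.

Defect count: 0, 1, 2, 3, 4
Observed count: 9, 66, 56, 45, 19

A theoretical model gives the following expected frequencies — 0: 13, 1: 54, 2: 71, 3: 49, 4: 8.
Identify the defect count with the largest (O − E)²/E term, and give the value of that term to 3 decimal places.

4, 15.125

0: (9 − 13)²/13 = 16/13 = 1.2308
1: (66 − 54)²/54 = 144/54 = 2.6667
2: (56 − 71)²/71 = 225/71 = 3.1690
3: (45 − 49)²/49 = 16/49 = 0.3265
4: (19 − 8)²/8 = 121/8 = 15.1250
The largest term is for 4: 15.125.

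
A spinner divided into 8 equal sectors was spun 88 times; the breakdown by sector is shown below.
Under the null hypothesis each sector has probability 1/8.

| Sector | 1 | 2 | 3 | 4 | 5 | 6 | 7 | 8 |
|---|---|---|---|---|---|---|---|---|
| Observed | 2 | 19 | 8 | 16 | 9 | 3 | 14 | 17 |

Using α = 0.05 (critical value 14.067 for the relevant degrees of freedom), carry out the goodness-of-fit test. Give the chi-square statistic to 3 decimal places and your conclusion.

Expected count for each of the 8 categories: 88/8 = 11.
χ² = (2−11)²/11 + (19−11)²/11 + (8−11)²/11 + (16−11)²/11 + (9−11)²/11 + (3−11)²/11 + (14−11)²/11 + (17−11)²/11
   = 7.3636 + 5.8182 + 0.8182 + 2.2727 + 0.3636 + 5.8182 + 0.8182 + 3.2727
Sum = 26.545
df = 7. Since 26.545 > 14.067, we reject H₀.

26.545; reject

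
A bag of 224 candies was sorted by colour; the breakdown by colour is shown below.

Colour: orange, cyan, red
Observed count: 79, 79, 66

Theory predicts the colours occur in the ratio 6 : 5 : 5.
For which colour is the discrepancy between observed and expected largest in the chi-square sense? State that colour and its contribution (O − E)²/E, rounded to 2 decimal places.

cyan, 1.16

Ratio total = 16. Expected counts: 224×6/16 = 84, 224×5/16 = 70, 224×5/16 = 70.
cat         O        E   (O−E)²/E
orange     79       84      0.298
cyan       79       70      1.157
red        66       70      0.229
The largest term is for cyan: 1.16.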